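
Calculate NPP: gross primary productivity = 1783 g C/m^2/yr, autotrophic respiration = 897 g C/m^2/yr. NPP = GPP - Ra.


NPP = GPP - Ra = 1783 - 897 = 886 g C/m^2/yr

886 g C/m^2/yr


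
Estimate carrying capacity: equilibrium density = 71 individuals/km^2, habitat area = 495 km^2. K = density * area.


K = 71 * 495 = 35145 individuals

35145 individuals


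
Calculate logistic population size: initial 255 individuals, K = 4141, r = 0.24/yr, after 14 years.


(K - N0)/N0 = (4141 - 255)/255 = 3886/255 = 15.2392
r*t = 0.24 * 14 = 3.36; exp(-3.36) = 0.0347353
15.2392 * 0.0347353 = 0.529338
1 + 0.529338 = 1.52934
N = 4141 / 1.52934 = 2707.70 ≈ 2708

2708


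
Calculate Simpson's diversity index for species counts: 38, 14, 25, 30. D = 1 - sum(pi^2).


Total N = 38 + 14 + 25 + 30 = 107
Per-species terms:
  p = 38/107 = 0.355140; p^2 = 0.355140^2 = 0.126124
  p = 14/107 = 0.130841; p^2 = 0.130841^2 = 0.017119
  p = 25/107 = 0.233645; p^2 = 0.233645^2 = 0.054590
  p = 30/107 = 0.280374; p^2 = 0.280374^2 = 0.078610
sum(p^2) = 0.126124 + 0.017119 + 0.054590 + 0.078610 = 0.276443
D = 1 - 0.276443 = 0.723557 ≈ 0.7236

0.7236


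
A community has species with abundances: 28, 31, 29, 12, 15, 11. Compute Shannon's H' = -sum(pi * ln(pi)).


Total N = 28 + 31 + 29 + 12 + 15 + 11 = 126
Per-species terms:
  p = 28/126 = 0.222222; ln(p) = -1.504078; p*ln(p) = 0.222222 * (-1.504078) = -0.334239
  p = 31/126 = 0.246032; ln(p) = -1.402294; p*ln(p) = 0.246032 * (-1.402294) = -0.345009
  p = 29/126 = 0.230159; ln(p) = -1.468985; p*ln(p) = 0.230159 * (-1.468985) = -0.338100
  p = 12/126 = 0.095238; ln(p) = -2.351376; p*ln(p) = 0.095238 * (-2.351376) = -0.223940
  p = 15/126 = 0.119048; ln(p) = -2.128229; p*ln(p) = 0.119048 * (-2.128229) = -0.253361
  p = 11/126 = 0.087302; ln(p) = -2.438382; p*ln(p) = 0.087302 * (-2.438382) = -0.212876
sum(p*ln(p)) = (-0.334239) + (-0.345009) + (-0.338100) + (-0.223940) + (-0.253361) + (-0.212876) = -1.707525
H' = -(-1.707525) = 1.707525 ≈ 1.7075

1.7075


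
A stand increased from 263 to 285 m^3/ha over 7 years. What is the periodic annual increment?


PAI = (V2 - V1) / period = (285 - 263) / 7 = 22 / 7 = 3.1429 ≈ 3.14 m^3/ha/yr

3.14 m^3/ha/yr


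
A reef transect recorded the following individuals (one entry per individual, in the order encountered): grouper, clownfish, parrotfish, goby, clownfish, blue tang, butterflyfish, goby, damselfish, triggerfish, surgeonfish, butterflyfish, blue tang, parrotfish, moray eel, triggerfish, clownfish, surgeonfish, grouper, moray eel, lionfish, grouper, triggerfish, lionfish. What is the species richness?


Total individuals logged = 24
Distinct species (count of individuals): grouper (3), clownfish (3), parrotfish (2), goby (2), blue tang (2), butterflyfish (2), damselfish (1), triggerfish (3), surgeonfish (2), moray eel (2), lionfish (2)
Species richness = number of distinct species = 11

11


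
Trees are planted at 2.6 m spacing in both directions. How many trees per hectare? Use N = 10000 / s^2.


N = 10000 / 2.6^2 = 10000 / 6.76 = 1479.29 ≈ 1479 trees/ha

1479 trees/ha


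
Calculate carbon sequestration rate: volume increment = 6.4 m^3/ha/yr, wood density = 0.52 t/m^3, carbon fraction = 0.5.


C = 6.4 * 0.52 * 0.5 = 1.664 ≈ 1.66 t C/ha/yr

1.66 t C/ha/yr


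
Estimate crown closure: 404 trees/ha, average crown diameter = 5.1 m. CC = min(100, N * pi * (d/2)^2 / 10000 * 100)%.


(d/2)^2 = (5.1/2)^2 = 2.55^2 = 6.5025
Crown area = 3.141593 * 6.5025 = 20.4282 m^2
N * area / 10000 * 100 = 404 * 20.4282 / 10000 * 100 = 82.5299
CC = min(100, 82.5299) = 82.5299 ≈ 82.5%

82.5%


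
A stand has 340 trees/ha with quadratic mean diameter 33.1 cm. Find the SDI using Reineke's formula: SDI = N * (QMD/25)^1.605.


QMD/25 = 33.1/25 = 1.324
(1.324)^1.605 = exp(1.605 * ln(1.324)) = exp(1.605 * 0.280657) = exp(0.450454) = 1.56902
SDI = 340 * 1.56902 = 533.467 ≈ 533

533


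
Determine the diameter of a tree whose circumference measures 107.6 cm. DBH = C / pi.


DBH = C / pi = 107.6 / 3.141593 = 34.2501 ≈ 34.25 cm

34.25 cm


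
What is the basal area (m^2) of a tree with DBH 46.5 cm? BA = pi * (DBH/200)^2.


D/200 = 46.5/200 = 0.2325 m
(D/200)^2 = 0.2325^2 = 0.05405625
BA = 3.141593 * 0.05405625 = 0.169823 ≈ 0.1698 m^2

0.1698 m^2


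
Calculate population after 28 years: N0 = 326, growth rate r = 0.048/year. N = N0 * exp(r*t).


r*t = 0.048 * 28 = 1.344
exp(1.344) = 3.83435
N = 326 * 3.83435 = 1250.00 ≈ 1250

1250


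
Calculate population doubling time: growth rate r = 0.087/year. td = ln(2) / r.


td = ln(2) / 0.087 = 0.693147 / 0.087 = 7.96721 ≈ 8.0 years

8.0 years


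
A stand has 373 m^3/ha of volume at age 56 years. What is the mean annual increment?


MAI = 373 / 56 = 6.6607 ≈ 6.66 m^3/ha/yr

6.66 m^3/ha/yr


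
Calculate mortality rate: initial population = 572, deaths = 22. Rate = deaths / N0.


Mortality rate = 22 / 572 = 0.038462 ≈ 0.0385

0.0385


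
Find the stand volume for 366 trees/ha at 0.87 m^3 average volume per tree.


V_stand = 366 * 0.87 = 318.42 ≈ 318.4 m^3/ha

318.4 m^3/ha


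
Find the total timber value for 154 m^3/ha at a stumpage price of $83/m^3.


Value = 154 * 83 = $12782/ha

$12782/ha


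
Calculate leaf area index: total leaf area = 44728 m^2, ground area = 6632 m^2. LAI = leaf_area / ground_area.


LAI = 44728 / 6632 = 6.7443 ≈ 6.74

6.74


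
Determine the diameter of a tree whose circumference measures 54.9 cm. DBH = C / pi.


DBH = C / pi = 54.9 / 3.141593 = 17.4752 ≈ 17.48 cm

17.48 cm


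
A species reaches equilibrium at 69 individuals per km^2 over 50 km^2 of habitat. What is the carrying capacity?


K = 69 * 50 = 3450 individuals

3450 individuals


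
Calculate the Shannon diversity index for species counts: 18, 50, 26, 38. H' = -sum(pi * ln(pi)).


Total N = 18 + 50 + 26 + 38 = 132
Per-species terms:
  p = 18/132 = 0.136364; ln(p) = -1.992427; p*ln(p) = 0.136364 * (-1.992427) = -0.271695
  p = 50/132 = 0.378788; ln(p) = -0.970779; p*ln(p) = 0.378788 * (-0.970779) = -0.367719
  p = 26/132 = 0.196970; ln(p) = -1.624704; p*ln(p) = 0.196970 * (-1.624704) = -0.320018
  p = 38/132 = 0.287879; ln(p) = -1.245215; p*ln(p) = 0.287879 * (-1.245215) = -0.358471
sum(p*ln(p)) = (-0.271695) + (-0.367719) + (-0.320018) + (-0.358471) = -1.317903
H' = -(-1.317903) = 1.317903 ≈ 1.3179

1.3179


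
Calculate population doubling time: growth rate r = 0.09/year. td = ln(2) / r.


td = ln(2) / 0.09 = 0.693147 / 0.09 = 7.70163 ≈ 7.7 years

7.7 years


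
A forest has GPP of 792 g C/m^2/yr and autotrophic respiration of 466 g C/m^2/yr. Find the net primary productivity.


NPP = GPP - Ra = 792 - 466 = 326 g C/m^2/yr

326 g C/m^2/yr


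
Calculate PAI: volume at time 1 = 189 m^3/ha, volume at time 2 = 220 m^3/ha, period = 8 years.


PAI = (V2 - V1) / period = (220 - 189) / 8 = 31 / 8 = 3.8750 ≈ 3.88 m^3/ha/yr

3.88 m^3/ha/yr


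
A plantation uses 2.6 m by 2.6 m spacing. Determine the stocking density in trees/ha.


N = 10000 / 2.6^2 = 10000 / 6.76 = 1479.29 ≈ 1479 trees/ha

1479 trees/ha


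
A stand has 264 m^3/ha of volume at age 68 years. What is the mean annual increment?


MAI = 264 / 68 = 3.8824 ≈ 3.88 m^3/ha/yr

3.88 m^3/ha/yr


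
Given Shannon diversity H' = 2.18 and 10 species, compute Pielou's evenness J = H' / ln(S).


ln(10) = 2.30259
J = H' / ln(S) = 2.18 / 2.30259 = 0.946760 ≈ 0.9468

0.9468


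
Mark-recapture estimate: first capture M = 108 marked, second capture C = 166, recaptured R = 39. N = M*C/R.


N = M * C / R = 108 * 166 / 39 = 17928 / 39 = 459.69 ≈ 460

460 individuals


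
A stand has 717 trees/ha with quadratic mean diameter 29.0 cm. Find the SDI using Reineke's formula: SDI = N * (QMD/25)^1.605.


QMD/25 = 29.0/25 = 1.16
(1.16)^1.605 = exp(1.605 * ln(1.16)) = exp(1.605 * 0.148420) = exp(0.238214) = 1.26898
SDI = 717 * 1.26898 = 909.859 ≈ 910

910


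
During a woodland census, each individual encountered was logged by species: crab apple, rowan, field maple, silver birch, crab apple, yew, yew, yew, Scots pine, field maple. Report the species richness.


Total individuals logged = 10
Distinct species (count of individuals): crab apple (2), rowan (1), field maple (2), silver birch (1), yew (3), Scots pine (1)
Species richness = number of distinct species = 6

6


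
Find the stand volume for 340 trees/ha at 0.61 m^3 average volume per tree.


V_stand = 340 * 0.61 = 207.4 m^3/ha

207.4 m^3/ha


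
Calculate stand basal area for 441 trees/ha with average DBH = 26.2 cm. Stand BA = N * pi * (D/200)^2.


(D/200)^2 = (26.2/200)^2 = 0.131^2 = 0.017161
Individual BA = 3.141593 * 0.017161 = 0.0539129 m^2
Stand BA = 441 * 0.0539129 = 23.7756 ≈ 23.78 m^2/ha

23.78 m^2/ha


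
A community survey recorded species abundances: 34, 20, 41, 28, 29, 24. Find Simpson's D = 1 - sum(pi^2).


Total N = 34 + 20 + 41 + 28 + 29 + 24 = 176
Per-species terms:
  p = 34/176 = 0.193182; p^2 = 0.193182^2 = 0.037319
  p = 20/176 = 0.113636; p^2 = 0.113636^2 = 0.012913
  p = 41/176 = 0.232955; p^2 = 0.232955^2 = 0.054268
  p = 28/176 = 0.159091; p^2 = 0.159091^2 = 0.025310
  p = 29/176 = 0.164773; p^2 = 0.164773^2 = 0.027150
  p = 24/176 = 0.136364; p^2 = 0.136364^2 = 0.018595
sum(p^2) = 0.037319 + 0.012913 + 0.054268 + 0.025310 + 0.027150 + 0.018595 = 0.175555
D = 1 - 0.175555 = 0.824445 ≈ 0.8244

0.8244


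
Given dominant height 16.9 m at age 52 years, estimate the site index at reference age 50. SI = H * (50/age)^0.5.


50/52 = 0.961538
(0.961538)^0.5 = 0.980580
SI = 16.9 * 0.980580 = 16.5718 ≈ 16.6 m

16.6 m


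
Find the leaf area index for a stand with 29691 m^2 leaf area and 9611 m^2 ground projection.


LAI = 29691 / 9611 = 3.0893 ≈ 3.09

3.09


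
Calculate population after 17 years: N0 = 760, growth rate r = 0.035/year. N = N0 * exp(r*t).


r*t = 0.035 * 17 = 0.595
exp(0.595) = 1.81303
N = 760 * 1.81303 = 1377.90 ≈ 1378

1378


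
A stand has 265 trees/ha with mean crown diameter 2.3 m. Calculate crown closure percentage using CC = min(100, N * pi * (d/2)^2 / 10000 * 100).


(d/2)^2 = (2.3/2)^2 = 1.15^2 = 1.3225
Crown area = 3.141593 * 1.3225 = 4.15476 m^2
N * area / 10000 * 100 = 265 * 4.15476 / 10000 * 100 = 11.0101
CC = min(100, 11.0101) = 11.0101 ≈ 11.0%

11.0%


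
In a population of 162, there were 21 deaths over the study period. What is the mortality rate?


Mortality rate = 21 / 162 = 0.129630 ≈ 0.1296

0.1296


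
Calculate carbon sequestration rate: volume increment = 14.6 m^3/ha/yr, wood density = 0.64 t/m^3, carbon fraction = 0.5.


C = 14.6 * 0.64 * 0.5 = 4.672 ≈ 4.67 t C/ha/yr

4.67 t C/ha/yr


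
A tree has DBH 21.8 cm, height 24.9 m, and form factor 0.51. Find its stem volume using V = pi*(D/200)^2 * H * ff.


(D/200)^2 = (21.8/200)^2 = 0.109^2 = 0.011881
BA = 3.141593 * 0.011881 = 0.0373253 m^2
V = 0.0373253 * 24.9 * 0.51 = 0.473994 ≈ 0.474 m^3

0.474 m^3


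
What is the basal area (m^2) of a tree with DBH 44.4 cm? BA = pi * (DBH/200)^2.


D/200 = 44.4/200 = 0.222 m
(D/200)^2 = 0.222^2 = 0.049284
BA = 3.141593 * 0.049284 = 0.154830 ≈ 0.1548 m^2

0.1548 m^2


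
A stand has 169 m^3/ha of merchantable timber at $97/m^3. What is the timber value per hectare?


Value = 169 * 97 = $16393/ha

$16393/ha


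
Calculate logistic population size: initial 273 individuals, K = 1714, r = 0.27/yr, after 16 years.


(K - N0)/N0 = (1714 - 273)/273 = 1441/273 = 5.27839
r*t = 0.27 * 16 = 4.32; exp(-4.32) = 0.0132999
5.27839 * 0.0132999 = 0.0702021
1 + 0.0702021 = 1.07020
N = 1714 / 1.07020 = 1601.57 ≈ 1602

1602


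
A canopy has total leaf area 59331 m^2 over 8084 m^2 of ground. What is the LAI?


LAI = 59331 / 8084 = 7.3393 ≈ 7.34

7.34


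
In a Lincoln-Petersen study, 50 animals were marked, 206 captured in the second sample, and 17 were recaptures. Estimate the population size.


N = M * C / R = 50 * 206 / 17 = 10300 / 17 = 605.88 ≈ 606

606 individuals


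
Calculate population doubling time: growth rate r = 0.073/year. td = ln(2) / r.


td = ln(2) / 0.073 = 0.693147 / 0.073 = 9.49516 ≈ 9.5 years

9.5 years


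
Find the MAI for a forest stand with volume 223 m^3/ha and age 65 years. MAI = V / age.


MAI = 223 / 65 = 3.4308 ≈ 3.43 m^3/ha/yr

3.43 m^3/ha/yr


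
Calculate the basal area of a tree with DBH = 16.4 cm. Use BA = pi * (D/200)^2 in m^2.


D/200 = 16.4/200 = 0.082 m
(D/200)^2 = 0.082^2 = 0.006724
BA = 3.141593 * 0.006724 = 0.0211241 ≈ 0.0211 m^2

0.0211 m^2


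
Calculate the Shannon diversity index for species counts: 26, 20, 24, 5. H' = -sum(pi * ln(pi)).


Total N = 26 + 20 + 24 + 5 = 75
Per-species terms:
  p = 26/75 = 0.346667; ln(p) = -1.059391; p*ln(p) = 0.346667 * (-1.059391) = -0.367256
  p = 20/75 = 0.266667; ln(p) = -1.321755; p*ln(p) = 0.266667 * (-1.321755) = -0.352468
  p = 24/75 = 0.320000; ln(p) = -1.139434; p*ln(p) = 0.320000 * (-1.139434) = -0.364619
  p = 5/75 = 0.066667; ln(p) = -2.708045; p*ln(p) = 0.066667 * (-2.708045) = -0.180537
sum(p*ln(p)) = (-0.367256) + (-0.352468) + (-0.364619) + (-0.180537) = -1.264880
H' = -(-1.264880) = 1.264880 ≈ 1.2649

1.2649


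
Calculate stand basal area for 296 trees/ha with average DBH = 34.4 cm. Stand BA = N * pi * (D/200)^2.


(D/200)^2 = (34.4/200)^2 = 0.172^2 = 0.029584
Individual BA = 3.141593 * 0.029584 = 0.0929409 m^2
Stand BA = 296 * 0.0929409 = 27.5105 ≈ 27.51 m^2/ha

27.51 m^2/ha


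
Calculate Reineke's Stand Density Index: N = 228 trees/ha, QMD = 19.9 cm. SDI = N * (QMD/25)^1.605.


QMD/25 = 19.9/25 = 0.796
(0.796)^1.605 = exp(1.605 * ln(0.796)) = exp(1.605 * (-0.228156)) = exp(-0.366190) = 0.693371
SDI = 228 * 0.693371 = 158.089 ≈ 158

158


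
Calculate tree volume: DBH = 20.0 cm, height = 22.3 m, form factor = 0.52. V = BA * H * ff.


(D/200)^2 = (20.0/200)^2 = 0.1^2 = 0.01
BA = 3.141593 * 0.01 = 0.0314159 m^2
V = 0.0314159 * 22.3 * 0.52 = 0.364299 ≈ 0.364 m^3

0.364 m^3


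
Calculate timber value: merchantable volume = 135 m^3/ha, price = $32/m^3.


Value = 135 * 32 = $4320/ha

$4320/ha


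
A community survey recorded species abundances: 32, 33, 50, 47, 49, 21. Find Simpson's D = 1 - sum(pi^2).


Total N = 32 + 33 + 50 + 47 + 49 + 21 = 232
Per-species terms:
  p = 32/232 = 0.137931; p^2 = 0.137931^2 = 0.019025
  p = 33/232 = 0.142241; p^2 = 0.142241^2 = 0.020233
  p = 50/232 = 0.215517; p^2 = 0.215517^2 = 0.046448
  p = 47/232 = 0.202586; p^2 = 0.202586^2 = 0.041041
  p = 49/232 = 0.211207; p^2 = 0.211207^2 = 0.044608
  p = 21/232 = 0.090517; p^2 = 0.090517^2 = 0.008193
sum(p^2) = 0.019025 + 0.020233 + 0.046448 + 0.041041 + 0.044608 + 0.008193 = 0.179548
D = 1 - 0.179548 = 0.820452 ≈ 0.8205

0.8205


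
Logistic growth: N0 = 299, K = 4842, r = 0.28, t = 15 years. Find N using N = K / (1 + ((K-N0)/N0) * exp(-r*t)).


(K - N0)/N0 = (4842 - 299)/299 = 4543/299 = 15.1940
r*t = 0.28 * 15 = 4.2; exp(-4.2) = 0.0149956
15.1940 * 0.0149956 = 0.227843
1 + 0.227843 = 1.22784
N = 4842 / 1.22784 = 3943.51 ≈ 3944

3944


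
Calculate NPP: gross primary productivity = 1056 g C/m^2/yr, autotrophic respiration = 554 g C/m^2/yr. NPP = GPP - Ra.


NPP = GPP - Ra = 1056 - 554 = 502 g C/m^2/yr

502 g C/m^2/yr


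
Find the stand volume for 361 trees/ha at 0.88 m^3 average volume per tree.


V_stand = 361 * 0.88 = 317.68 ≈ 317.7 m^3/ha

317.7 m^3/ha


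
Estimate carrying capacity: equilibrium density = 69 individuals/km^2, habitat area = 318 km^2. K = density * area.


K = 69 * 318 = 21942 individuals

21942 individuals


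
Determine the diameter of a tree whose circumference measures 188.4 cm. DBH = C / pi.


DBH = C / pi = 188.4 / 3.141593 = 59.9696 ≈ 59.97 cm

59.97 cm


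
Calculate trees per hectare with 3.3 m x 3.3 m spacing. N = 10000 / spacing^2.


N = 10000 / 3.3^2 = 10000 / 10.89 = 918.274 ≈ 918 trees/ha

918 trees/ha


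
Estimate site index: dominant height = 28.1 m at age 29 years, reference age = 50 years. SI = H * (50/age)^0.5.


50/29 = 1.72414
(1.72414)^0.5 = 1.31307
SI = 28.1 * 1.31307 = 36.8973 ≈ 36.9 m

36.9 m


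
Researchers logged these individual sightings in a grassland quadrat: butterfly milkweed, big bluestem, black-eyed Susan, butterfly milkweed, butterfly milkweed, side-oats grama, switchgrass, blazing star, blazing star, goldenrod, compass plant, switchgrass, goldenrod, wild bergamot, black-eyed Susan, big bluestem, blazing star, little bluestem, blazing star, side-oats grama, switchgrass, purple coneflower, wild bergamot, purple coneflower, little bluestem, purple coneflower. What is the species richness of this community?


Total individuals logged = 26
Distinct species (count of individuals): butterfly milkweed (3), big bluestem (2), black-eyed Susan (2), side-oats grama (2), switchgrass (3), blazing star (4), goldenrod (2), compass plant (1), wild bergamot (2), little bluestem (2), purple coneflower (3)
Species richness = number of distinct species = 11

11


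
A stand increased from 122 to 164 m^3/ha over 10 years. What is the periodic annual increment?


PAI = (V2 - V1) / period = (164 - 122) / 10 = 42 / 10 = 4.20 m^3/ha/yr

4.20 m^3/ha/yr


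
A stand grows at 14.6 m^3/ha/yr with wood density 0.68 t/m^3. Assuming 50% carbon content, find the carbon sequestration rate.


C = 14.6 * 0.68 * 0.5 = 4.964 ≈ 4.96 t C/ha/yr

4.96 t C/ha/yr


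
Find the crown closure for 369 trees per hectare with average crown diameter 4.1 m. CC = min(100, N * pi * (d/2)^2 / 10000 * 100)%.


(d/2)^2 = (4.1/2)^2 = 2.05^2 = 4.2025
Crown area = 3.141593 * 4.2025 = 13.2025 m^2
N * area / 10000 * 100 = 369 * 13.2025 / 10000 * 100 = 48.7172
CC = min(100, 48.7172) = 48.7172 ≈ 48.7%

48.7%


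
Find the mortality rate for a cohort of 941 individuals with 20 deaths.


Mortality rate = 20 / 941 = 0.021254 ≈ 0.0213

0.0213


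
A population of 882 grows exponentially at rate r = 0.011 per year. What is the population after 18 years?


r*t = 0.011 * 18 = 0.198
exp(0.198) = 1.21896
N = 882 * 1.21896 = 1075.12 ≈ 1075

1075


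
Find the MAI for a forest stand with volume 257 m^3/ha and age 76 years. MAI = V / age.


MAI = 257 / 76 = 3.3816 ≈ 3.38 m^3/ha/yr

3.38 m^3/ha/yr


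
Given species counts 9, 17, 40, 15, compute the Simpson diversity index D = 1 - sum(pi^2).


Total N = 9 + 17 + 40 + 15 = 81
Per-species terms:
  p = 9/81 = 0.111111; p^2 = 0.111111^2 = 0.012346
  p = 17/81 = 0.209877; p^2 = 0.209877^2 = 0.044048
  p = 40/81 = 0.493827; p^2 = 0.493827^2 = 0.243865
  p = 15/81 = 0.185185; p^2 = 0.185185^2 = 0.034293
sum(p^2) = 0.012346 + 0.044048 + 0.243865 + 0.034293 = 0.334552
D = 1 - 0.334552 = 0.665448 ≈ 0.6654

0.6654


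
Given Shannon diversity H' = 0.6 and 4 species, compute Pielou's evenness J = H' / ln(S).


ln(4) = 1.38629
J = H' / ln(S) = 0.6 / 1.38629 = 0.432810 ≈ 0.4328

0.4328


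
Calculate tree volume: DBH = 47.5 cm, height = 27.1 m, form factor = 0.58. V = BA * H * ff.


(D/200)^2 = (47.5/200)^2 = 0.2375^2 = 0.05640625
BA = 3.141593 * 0.05640625 = 0.177205 m^2
V = 0.177205 * 27.1 * 0.58 = 2.78531 ≈ 2.785 m^3

2.785 m^3


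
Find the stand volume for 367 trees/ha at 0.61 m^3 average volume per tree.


V_stand = 367 * 0.61 = 223.87 ≈ 223.9 m^3/ha

223.9 m^3/ha


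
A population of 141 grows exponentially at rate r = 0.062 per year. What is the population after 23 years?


r*t = 0.062 * 23 = 1.426
exp(1.426) = 4.16202
N = 141 * 4.16202 = 586.845 ≈ 587

587


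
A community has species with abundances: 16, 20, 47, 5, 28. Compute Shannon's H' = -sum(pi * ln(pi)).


Total N = 16 + 20 + 47 + 5 + 28 = 116
Per-species terms:
  p = 16/116 = 0.137931; ln(p) = -1.981002; p*ln(p) = 0.137931 * (-1.981002) = -0.273242
  p = 20/116 = 0.172414; ln(p) = -1.757857; p*ln(p) = 0.172414 * (-1.757857) = -0.303079
  p = 47/116 = 0.405172; ln(p) = -0.903444; p*ln(p) = 0.405172 * (-0.903444) = -0.366050
  p = 5/116 = 0.043103; ln(p) = -3.144163; p*ln(p) = 0.043103 * (-3.144163) = -0.135523
  p = 28/116 = 0.241379; ln(p) = -1.421387; p*ln(p) = 0.241379 * (-1.421387) = -0.343093
sum(p*ln(p)) = (-0.273242) + (-0.303079) + (-0.366050) + (-0.135523) + (-0.343093) = -1.420987
H' = -(-1.420987) = 1.420987 ≈ 1.4210

1.4210


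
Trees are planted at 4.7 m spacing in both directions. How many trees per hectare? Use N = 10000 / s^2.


N = 10000 / 4.7^2 = 10000 / 22.09 = 452.694 ≈ 453 trees/ha

453 trees/ha


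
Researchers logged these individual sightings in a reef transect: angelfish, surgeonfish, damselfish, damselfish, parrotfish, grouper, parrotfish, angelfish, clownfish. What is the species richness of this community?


Total individuals logged = 9
Distinct species (count of individuals): angelfish (2), surgeonfish (1), damselfish (2), parrotfish (2), grouper (1), clownfish (1)
Species richness = number of distinct species = 6

6


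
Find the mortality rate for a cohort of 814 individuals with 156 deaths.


Mortality rate = 156 / 814 = 0.191646 ≈ 0.1916

0.1916


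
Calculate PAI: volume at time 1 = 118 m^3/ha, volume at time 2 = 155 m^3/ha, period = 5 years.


PAI = (V2 - V1) / period = (155 - 118) / 5 = 37 / 5 = 7.40 m^3/ha/yr

7.40 m^3/ha/yr


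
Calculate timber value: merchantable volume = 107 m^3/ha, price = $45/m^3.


Value = 107 * 45 = $4815/ha

$4815/ha


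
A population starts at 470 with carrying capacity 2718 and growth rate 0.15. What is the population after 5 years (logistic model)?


(K - N0)/N0 = (2718 - 470)/470 = 2248/470 = 4.78298
r*t = 0.15 * 5 = 0.75; exp(-0.75) = 0.472367
4.78298 * 0.472367 = 2.25932
1 + 2.25932 = 3.25932
N = 2718 / 3.25932 = 833.916 ≈ 834

834


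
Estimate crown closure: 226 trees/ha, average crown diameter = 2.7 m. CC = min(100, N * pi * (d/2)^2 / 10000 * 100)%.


(d/2)^2 = (2.7/2)^2 = 1.35^2 = 1.8225
Crown area = 3.141593 * 1.8225 = 5.72555 m^2
N * area / 10000 * 100 = 226 * 5.72555 / 10000 * 100 = 12.9397
CC = min(100, 12.9397) = 12.9397 ≈ 12.9%

12.9%


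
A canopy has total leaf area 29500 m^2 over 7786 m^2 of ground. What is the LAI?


LAI = 29500 / 7786 = 3.7889 ≈ 3.79

3.79


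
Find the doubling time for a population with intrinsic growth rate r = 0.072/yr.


td = ln(2) / 0.072 = 0.693147 / 0.072 = 9.62704 ≈ 9.6 years

9.6 years


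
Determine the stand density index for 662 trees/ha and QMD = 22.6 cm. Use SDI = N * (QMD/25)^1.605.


QMD/25 = 22.6/25 = 0.904
(0.904)^1.605 = exp(1.605 * ln(0.904)) = exp(1.605 * (-0.100926)) = exp(-0.161986) = 0.850453
SDI = 662 * 0.850453 = 563.000 ≈ 563

563


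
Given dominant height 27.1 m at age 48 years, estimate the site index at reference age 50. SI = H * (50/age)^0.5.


50/48 = 1.04167
(1.04167)^0.5 = 1.02062
SI = 27.1 * 1.02062 = 27.6588 ≈ 27.7 m

27.7 m


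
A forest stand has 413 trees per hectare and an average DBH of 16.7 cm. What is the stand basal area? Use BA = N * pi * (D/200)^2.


(D/200)^2 = (16.7/200)^2 = 0.0835^2 = 0.00697225
Individual BA = 3.141593 * 0.00697225 = 0.0219040 m^2
Stand BA = 413 * 0.0219040 = 9.04635 ≈ 9.05 m^2/ha

9.05 m^2/ha


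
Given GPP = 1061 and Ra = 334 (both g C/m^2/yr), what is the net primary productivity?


NPP = GPP - Ra = 1061 - 334 = 727 g C/m^2/yr

727 g C/m^2/yr


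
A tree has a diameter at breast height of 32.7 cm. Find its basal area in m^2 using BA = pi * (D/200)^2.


D/200 = 32.7/200 = 0.1635 m
(D/200)^2 = 0.1635^2 = 0.02673225
BA = 3.141593 * 0.02673225 = 0.0839818 ≈ 0.0840 m^2

0.0840 m^2


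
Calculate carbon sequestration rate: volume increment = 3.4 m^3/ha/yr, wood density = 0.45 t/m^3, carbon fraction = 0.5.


C = 3.4 * 0.45 * 0.5 = 0.765 ≈ 0.77 t C/ha/yr

0.77 t C/ha/yr


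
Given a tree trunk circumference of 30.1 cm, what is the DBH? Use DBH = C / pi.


DBH = C / pi = 30.1 / 3.141593 = 9.58113 ≈ 9.58 cm

9.58 cm


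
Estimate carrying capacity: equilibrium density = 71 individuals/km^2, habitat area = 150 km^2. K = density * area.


K = 71 * 150 = 10650 individuals

10650 individuals


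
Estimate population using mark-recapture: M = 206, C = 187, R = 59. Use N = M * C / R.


N = M * C / R = 206 * 187 / 59 = 38522 / 59 = 652.92 ≈ 653

653 individuals


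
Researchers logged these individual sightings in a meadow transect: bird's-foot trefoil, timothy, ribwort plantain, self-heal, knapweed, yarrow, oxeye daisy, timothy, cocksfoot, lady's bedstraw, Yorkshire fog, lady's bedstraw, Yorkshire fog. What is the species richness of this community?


Total individuals logged = 13
Distinct species (count of individuals): bird's-foot trefoil (1), timothy (2), ribwort plantain (1), self-heal (1), knapweed (1), yarrow (1), oxeye daisy (1), cocksfoot (1), lady's bedstraw (2), Yorkshire fog (2)
Species richness = number of distinct species = 10

10


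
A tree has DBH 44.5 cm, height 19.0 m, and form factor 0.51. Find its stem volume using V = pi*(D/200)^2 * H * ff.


(D/200)^2 = (44.5/200)^2 = 0.2225^2 = 0.04950625
BA = 3.141593 * 0.04950625 = 0.155528 m^2
V = 0.155528 * 19.0 * 0.51 = 1.50707 ≈ 1.507 m^3

1.507 m^3


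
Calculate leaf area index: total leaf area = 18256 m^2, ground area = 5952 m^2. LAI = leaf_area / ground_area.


LAI = 18256 / 5952 = 3.0672 ≈ 3.07

3.07


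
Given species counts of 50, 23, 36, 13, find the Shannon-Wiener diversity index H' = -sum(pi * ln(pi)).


Total N = 50 + 23 + 36 + 13 = 122
Per-species terms:
  p = 50/122 = 0.409836; ln(p) = -0.891998; p*ln(p) = 0.409836 * (-0.891998) = -0.365573
  p = 23/122 = 0.188525; ln(p) = -1.668525; p*ln(p) = 0.188525 * (-1.668525) = -0.314559
  p = 36/122 = 0.295082; ln(p) = -1.220502; p*ln(p) = 0.295082 * (-1.220502) = -0.360148
  p = 13/122 = 0.106557; ln(p) = -2.239075; p*ln(p) = 0.106557 * (-2.239075) = -0.238589
sum(p*ln(p)) = (-0.365573) + (-0.314559) + (-0.360148) + (-0.238589) = -1.278869
H' = -(-1.278869) = 1.278869 ≈ 1.2789

1.2789


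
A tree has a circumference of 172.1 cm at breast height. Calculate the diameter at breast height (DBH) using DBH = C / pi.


DBH = C / pi = 172.1 / 3.141593 = 54.7811 ≈ 54.78 cm

54.78 cm


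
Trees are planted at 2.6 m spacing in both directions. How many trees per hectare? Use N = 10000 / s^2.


N = 10000 / 2.6^2 = 10000 / 6.76 = 1479.29 ≈ 1479 trees/ha

1479 trees/ha


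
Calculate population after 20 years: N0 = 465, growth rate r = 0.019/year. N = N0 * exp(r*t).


r*t = 0.019 * 20 = 0.38
exp(0.38) = 1.46228
N = 465 * 1.46228 = 679.960 ≈ 680

680


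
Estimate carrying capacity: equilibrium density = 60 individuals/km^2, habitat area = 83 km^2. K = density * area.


K = 60 * 83 = 4980 individuals

4980 individuals


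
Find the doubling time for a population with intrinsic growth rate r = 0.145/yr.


td = ln(2) / 0.145 = 0.693147 / 0.145 = 4.78032 ≈ 4.8 years

4.8 years


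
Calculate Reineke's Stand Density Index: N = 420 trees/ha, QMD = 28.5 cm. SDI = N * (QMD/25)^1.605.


QMD/25 = 28.5/25 = 1.14
(1.14)^1.605 = exp(1.605 * ln(1.14)) = exp(1.605 * 0.131028) = exp(0.210300) = 1.23405
SDI = 420 * 1.23405 = 518.301 ≈ 518

518


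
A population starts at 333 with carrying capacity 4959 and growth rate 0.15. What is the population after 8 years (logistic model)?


(K - N0)/N0 = (4959 - 333)/333 = 4626/333 = 13.8919
r*t = 0.15 * 8 = 1.2; exp(-1.2) = 0.301194
13.8919 * 0.301194 = 4.18416
1 + 4.18416 = 5.18416
N = 4959 / 5.18416 = 956.568 ≈ 957

957


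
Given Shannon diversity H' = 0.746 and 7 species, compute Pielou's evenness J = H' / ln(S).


ln(7) = 1.94591
J = H' / ln(S) = 0.746 / 1.94591 = 0.383368 ≈ 0.3834

0.3834


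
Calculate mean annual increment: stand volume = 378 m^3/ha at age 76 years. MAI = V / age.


MAI = 378 / 76 = 4.9737 ≈ 4.97 m^3/ha/yr

4.97 m^3/ha/yr


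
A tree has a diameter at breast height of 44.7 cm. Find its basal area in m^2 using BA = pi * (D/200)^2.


D/200 = 44.7/200 = 0.2235 m
(D/200)^2 = 0.2235^2 = 0.04995225
BA = 3.141593 * 0.04995225 = 0.156930 ≈ 0.1569 m^2

0.1569 m^2


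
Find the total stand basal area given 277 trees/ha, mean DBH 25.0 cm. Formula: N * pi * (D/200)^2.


(D/200)^2 = (25.0/200)^2 = 0.125^2 = 0.015625
Individual BA = 3.141593 * 0.015625 = 0.0490874 m^2
Stand BA = 277 * 0.0490874 = 13.5972 ≈ 13.60 m^2/ha

13.60 m^2/ha


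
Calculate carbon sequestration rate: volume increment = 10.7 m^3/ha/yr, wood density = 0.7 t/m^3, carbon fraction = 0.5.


C = 10.7 * 0.7 * 0.5 = 3.745 ≈ 3.75 t C/ha/yr

3.75 t C/ha/yr


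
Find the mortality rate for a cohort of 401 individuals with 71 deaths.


Mortality rate = 71 / 401 = 0.177057 ≈ 0.1771

0.1771


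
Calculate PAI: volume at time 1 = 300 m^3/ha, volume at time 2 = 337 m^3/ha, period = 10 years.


PAI = (V2 - V1) / period = (337 - 300) / 10 = 37 / 10 = 3.70 m^3/ha/yr

3.70 m^3/ha/yr


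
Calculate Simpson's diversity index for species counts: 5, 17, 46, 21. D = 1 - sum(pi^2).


Total N = 5 + 17 + 46 + 21 = 89
Per-species terms:
  p = 5/89 = 0.056180; p^2 = 0.056180^2 = 0.003156
  p = 17/89 = 0.191011; p^2 = 0.191011^2 = 0.036485
  p = 46/89 = 0.516854; p^2 = 0.516854^2 = 0.267138
  p = 21/89 = 0.235955; p^2 = 0.235955^2 = 0.055675
sum(p^2) = 0.003156 + 0.036485 + 0.267138 + 0.055675 = 0.362454
D = 1 - 0.362454 = 0.637546 ≈ 0.6375

0.6375


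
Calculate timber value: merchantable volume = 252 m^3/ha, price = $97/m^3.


Value = 252 * 97 = $24444/ha

$24444/ha


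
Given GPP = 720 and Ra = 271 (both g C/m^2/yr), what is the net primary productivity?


NPP = GPP - Ra = 720 - 271 = 449 g C/m^2/yr

449 g C/m^2/yr


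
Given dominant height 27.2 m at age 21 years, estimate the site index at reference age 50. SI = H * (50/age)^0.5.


50/21 = 2.38095
(2.38095)^0.5 = 1.54303
SI = 27.2 * 1.54303 = 41.9704 ≈ 42.0 m

42.0 m


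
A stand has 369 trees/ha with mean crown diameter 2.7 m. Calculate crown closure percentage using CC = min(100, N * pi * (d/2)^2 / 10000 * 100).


(d/2)^2 = (2.7/2)^2 = 1.35^2 = 1.8225
Crown area = 3.141593 * 1.8225 = 5.72555 m^2
N * area / 10000 * 100 = 369 * 5.72555 / 10000 * 100 = 21.1273
CC = min(100, 21.1273) = 21.1273 ≈ 21.1%

21.1%


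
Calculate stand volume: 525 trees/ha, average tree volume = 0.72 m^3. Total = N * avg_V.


V_stand = 525 * 0.72 = 378.0 m^3/ha

378.0 m^3/ha


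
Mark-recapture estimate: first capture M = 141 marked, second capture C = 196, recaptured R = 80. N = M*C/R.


N = M * C / R = 141 * 196 / 80 = 27636 / 80 = 345.45 ≈ 345

345 individuals


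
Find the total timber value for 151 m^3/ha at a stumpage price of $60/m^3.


Value = 151 * 60 = $9060/ha

$9060/ha


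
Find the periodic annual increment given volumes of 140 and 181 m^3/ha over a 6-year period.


PAI = (V2 - V1) / period = (181 - 140) / 6 = 41 / 6 = 6.8333 ≈ 6.83 m^3/ha/yr

6.83 m^3/ha/yr


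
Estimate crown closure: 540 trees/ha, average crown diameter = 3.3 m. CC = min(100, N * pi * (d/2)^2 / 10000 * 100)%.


(d/2)^2 = (3.3/2)^2 = 1.65^2 = 2.7225
Crown area = 3.141593 * 2.7225 = 8.55299 m^2
N * area / 10000 * 100 = 540 * 8.55299 / 10000 * 100 = 46.1861
CC = min(100, 46.1861) = 46.1861 ≈ 46.2%

46.2%


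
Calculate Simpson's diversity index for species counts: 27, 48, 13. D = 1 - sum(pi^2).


Total N = 27 + 48 + 13 = 88
Per-species terms:
  p = 27/88 = 0.306818; p^2 = 0.306818^2 = 0.094137
  p = 48/88 = 0.545455; p^2 = 0.545455^2 = 0.297521
  p = 13/88 = 0.147727; p^2 = 0.147727^2 = 0.021823
sum(p^2) = 0.094137 + 0.297521 + 0.021823 = 0.413481
D = 1 - 0.413481 = 0.586519 ≈ 0.5865

0.5865


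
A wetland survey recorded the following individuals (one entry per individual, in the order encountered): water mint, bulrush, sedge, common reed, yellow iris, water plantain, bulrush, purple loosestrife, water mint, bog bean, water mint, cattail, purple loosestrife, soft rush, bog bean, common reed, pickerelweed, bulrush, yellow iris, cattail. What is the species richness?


Total individuals logged = 20
Distinct species (count of individuals): water mint (3), bulrush (3), sedge (1), common reed (2), yellow iris (2), water plantain (1), purple loosestrife (2), bog bean (2), cattail (2), soft rush (1), pickerelweed (1)
Species richness = number of distinct species = 11

11


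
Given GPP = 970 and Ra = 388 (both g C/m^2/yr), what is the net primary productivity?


NPP = GPP - Ra = 970 - 388 = 582 g C/m^2/yr

582 g C/m^2/yr


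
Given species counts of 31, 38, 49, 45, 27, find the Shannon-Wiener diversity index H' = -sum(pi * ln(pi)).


Total N = 31 + 38 + 49 + 45 + 27 = 190
Per-species terms:
  p = 31/190 = 0.163158; ln(p) = -1.813036; p*ln(p) = 0.163158 * (-1.813036) = -0.295811
  p = 38/190 = 0.200000; ln(p) = -1.609438; p*ln(p) = 0.200000 * (-1.609438) = -0.321888
  p = 49/190 = 0.257895; ln(p) = -1.355203; p*ln(p) = 0.257895 * (-1.355203) = -0.349500
  p = 45/190 = 0.236842; ln(p) = -1.440362; p*ln(p) = 0.236842 * (-1.440362) = -0.341138
  p = 27/190 = 0.142105; ln(p) = -1.951189; p*ln(p) = 0.142105 * (-1.951189) = -0.277274
sum(p*ln(p)) = (-0.295811) + (-0.321888) + (-0.349500) + (-0.341138) + (-0.277274) = -1.585611
H' = -(-1.585611) = 1.585611 ≈ 1.5856

1.5856


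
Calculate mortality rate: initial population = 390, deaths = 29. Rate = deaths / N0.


Mortality rate = 29 / 390 = 0.074359 ≈ 0.0744

0.0744


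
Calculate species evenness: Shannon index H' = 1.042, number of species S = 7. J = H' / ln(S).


ln(7) = 1.94591
J = H' / ln(S) = 1.042 / 1.94591 = 0.535482 ≈ 0.5355

0.5355


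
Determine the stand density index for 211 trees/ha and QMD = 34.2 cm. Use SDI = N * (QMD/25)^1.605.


QMD/25 = 34.2/25 = 1.368
(1.368)^1.605 = exp(1.605 * ln(1.368)) = exp(1.605 * 0.313350) = exp(0.502927) = 1.65355
SDI = 211 * 1.65355 = 348.899 ≈ 349

349


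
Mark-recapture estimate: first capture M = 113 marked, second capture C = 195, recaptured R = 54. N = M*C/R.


N = M * C / R = 113 * 195 / 54 = 22035 / 54 = 408.06 ≈ 408

408 individuals


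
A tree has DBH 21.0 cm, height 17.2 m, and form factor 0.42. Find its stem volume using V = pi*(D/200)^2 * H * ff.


(D/200)^2 = (21.0/200)^2 = 0.105^2 = 0.011025
BA = 3.141593 * 0.011025 = 0.0346361 m^2
V = 0.0346361 * 17.2 * 0.42 = 0.250211 ≈ 0.250 m^3

0.250 m^3


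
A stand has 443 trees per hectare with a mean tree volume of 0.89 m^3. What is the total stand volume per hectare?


V_stand = 443 * 0.89 = 394.27 ≈ 394.3 m^3/ha

394.3 m^3/ha


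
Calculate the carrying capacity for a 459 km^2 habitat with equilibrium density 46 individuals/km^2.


K = 46 * 459 = 21114 individuals

21114 individuals


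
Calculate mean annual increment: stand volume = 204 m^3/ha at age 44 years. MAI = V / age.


MAI = 204 / 44 = 4.6364 ≈ 4.64 m^3/ha/yr

4.64 m^3/ha/yr


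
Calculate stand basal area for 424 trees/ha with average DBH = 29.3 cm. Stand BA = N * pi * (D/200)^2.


(D/200)^2 = (29.3/200)^2 = 0.1465^2 = 0.02146225
Individual BA = 3.141593 * 0.02146225 = 0.0674257 m^2
Stand BA = 424 * 0.0674257 = 28.5885 ≈ 28.59 m^2/ha

28.59 m^2/ha


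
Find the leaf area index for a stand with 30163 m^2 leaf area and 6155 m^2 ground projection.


LAI = 30163 / 6155 = 4.9006 ≈ 4.90

4.90


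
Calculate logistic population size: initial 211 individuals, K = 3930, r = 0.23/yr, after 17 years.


(K - N0)/N0 = (3930 - 211)/211 = 3719/211 = 17.6256
r*t = 0.23 * 17 = 3.91; exp(-3.91) = 0.0200405
17.6256 * 0.0200405 = 0.353226
1 + 0.353226 = 1.35323
N = 3930 / 1.35323 = 2904.16 ≈ 2904

2904


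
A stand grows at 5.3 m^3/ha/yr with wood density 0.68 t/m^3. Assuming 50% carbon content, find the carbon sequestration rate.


C = 5.3 * 0.68 * 0.5 = 1.802 ≈ 1.80 t C/ha/yr

1.80 t C/ha/yr


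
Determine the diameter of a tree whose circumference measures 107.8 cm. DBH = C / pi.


DBH = C / pi = 107.8 / 3.141593 = 34.3138 ≈ 34.31 cm

34.31 cm


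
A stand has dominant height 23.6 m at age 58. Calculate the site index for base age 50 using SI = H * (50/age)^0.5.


50/58 = 0.862069
(0.862069)^0.5 = 0.928477
SI = 23.6 * 0.928477 = 21.9121 ≈ 21.9 m

21.9 m


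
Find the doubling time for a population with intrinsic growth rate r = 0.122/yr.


td = ln(2) / 0.122 = 0.693147 / 0.122 = 5.68153 ≈ 5.7 years

5.7 years


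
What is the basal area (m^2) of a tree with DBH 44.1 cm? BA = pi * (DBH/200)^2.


D/200 = 44.1/200 = 0.2205 m
(D/200)^2 = 0.2205^2 = 0.04862025
BA = 3.141593 * 0.04862025 = 0.152745 ≈ 0.1527 m^2

0.1527 m^2


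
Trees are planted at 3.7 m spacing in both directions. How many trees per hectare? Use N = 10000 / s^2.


N = 10000 / 3.7^2 = 10000 / 13.69 = 730.460 ≈ 730 trees/ha

730 trees/ha


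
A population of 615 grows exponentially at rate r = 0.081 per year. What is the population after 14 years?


r*t = 0.081 * 14 = 1.134
exp(1.134) = 3.10806
N = 615 * 3.10806 = 1911.46 ≈ 1911

1911


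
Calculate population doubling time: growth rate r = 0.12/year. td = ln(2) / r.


td = ln(2) / 0.12 = 0.693147 / 0.12 = 5.77623 ≈ 5.8 years

5.8 years


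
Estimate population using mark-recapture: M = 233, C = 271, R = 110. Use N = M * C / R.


N = M * C / R = 233 * 271 / 110 = 63143 / 110 = 574.03 ≈ 574

574 individuals


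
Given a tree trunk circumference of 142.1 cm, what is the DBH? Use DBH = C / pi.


DBH = C / pi = 142.1 / 3.141593 = 45.2318 ≈ 45.23 cm

45.23 cm


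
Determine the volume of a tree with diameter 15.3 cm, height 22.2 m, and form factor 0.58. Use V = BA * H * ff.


(D/200)^2 = (15.3/200)^2 = 0.0765^2 = 0.00585225
BA = 3.141593 * 0.00585225 = 0.0183854 m^2
V = 0.0183854 * 22.2 * 0.58 = 0.236730 ≈ 0.237 m^3

0.237 m^3


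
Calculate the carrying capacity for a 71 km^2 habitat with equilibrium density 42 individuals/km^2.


K = 42 * 71 = 2982 individuals

2982 individuals


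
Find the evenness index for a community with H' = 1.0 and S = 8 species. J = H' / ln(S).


ln(8) = 2.07944
J = H' / ln(S) = 1.0 / 2.07944 = 0.480899 ≈ 0.4809

0.4809


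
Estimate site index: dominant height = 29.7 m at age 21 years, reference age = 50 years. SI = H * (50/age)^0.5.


50/21 = 2.38095
(2.38095)^0.5 = 1.54303
SI = 29.7 * 1.54303 = 45.8280 ≈ 45.8 m

45.8 m


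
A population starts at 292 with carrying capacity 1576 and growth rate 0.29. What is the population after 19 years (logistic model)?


(K - N0)/N0 = (1576 - 292)/292 = 1284/292 = 4.39726
r*t = 0.29 * 19 = 5.51; exp(-5.51) = 0.00404611
4.39726 * 0.00404611 = 0.0177918
1 + 0.0177918 = 1.01779
N = 1576 / 1.01779 = 1548.45 ≈ 1548

1548


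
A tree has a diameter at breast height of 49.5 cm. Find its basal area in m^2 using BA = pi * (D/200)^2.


D/200 = 49.5/200 = 0.2475 m
(D/200)^2 = 0.2475^2 = 0.06125625
BA = 3.141593 * 0.06125625 = 0.192442 ≈ 0.1924 m^2

0.1924 m^2


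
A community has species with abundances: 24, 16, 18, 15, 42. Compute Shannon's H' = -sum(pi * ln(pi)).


Total N = 24 + 16 + 18 + 15 + 42 = 115
Per-species terms:
  p = 24/115 = 0.208696; ln(p) = -1.566877; p*ln(p) = 0.208696 * (-1.566877) = -0.327001
  p = 16/115 = 0.139130; ln(p) = -1.972347; p*ln(p) = 0.139130 * (-1.972347) = -0.274413
  p = 18/115 = 0.156522; ln(p) = -1.854559; p*ln(p) = 0.156522 * (-1.854559) = -0.290279
  p = 15/115 = 0.130435; ln(p) = -2.036880; p*ln(p) = 0.130435 * (-2.036880) = -0.265680
  p = 42/115 = 0.365217; ln(p) = -1.007264; p*ln(p) = 0.365217 * (-1.007264) = -0.367870
sum(p*ln(p)) = (-0.327001) + (-0.274413) + (-0.290279) + (-0.265680) + (-0.367870) = -1.525243
H' = -(-1.525243) = 1.525243 ≈ 1.5252

1.5252


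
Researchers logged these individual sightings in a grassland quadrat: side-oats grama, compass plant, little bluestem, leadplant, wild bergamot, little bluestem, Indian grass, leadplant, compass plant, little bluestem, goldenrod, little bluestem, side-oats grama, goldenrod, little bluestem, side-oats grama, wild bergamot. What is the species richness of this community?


Total individuals logged = 17
Distinct species (count of individuals): side-oats grama (3), compass plant (2), little bluestem (5), leadplant (2), wild bergamot (2), Indian grass (1), goldenrod (2)
Species richness = number of distinct species = 7

7
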